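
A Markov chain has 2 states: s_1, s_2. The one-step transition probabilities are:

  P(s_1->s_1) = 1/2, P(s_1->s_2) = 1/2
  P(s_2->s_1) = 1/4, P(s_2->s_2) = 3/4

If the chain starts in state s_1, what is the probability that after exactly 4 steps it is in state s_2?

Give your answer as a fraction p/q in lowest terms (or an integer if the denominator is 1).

Answer: 85/128

Derivation:
Computing P^4 by repeated multiplication:
P^1 =
  s_1: [1/2, 1/2]
  s_2: [1/4, 3/4]
P^2 =
  s_1: [3/8, 5/8]
  s_2: [5/16, 11/16]
P^3 =
  s_1: [11/32, 21/32]
  s_2: [21/64, 43/64]
P^4 =
  s_1: [43/128, 85/128]
  s_2: [85/256, 171/256]

(P^4)[s_1 -> s_2] = 85/128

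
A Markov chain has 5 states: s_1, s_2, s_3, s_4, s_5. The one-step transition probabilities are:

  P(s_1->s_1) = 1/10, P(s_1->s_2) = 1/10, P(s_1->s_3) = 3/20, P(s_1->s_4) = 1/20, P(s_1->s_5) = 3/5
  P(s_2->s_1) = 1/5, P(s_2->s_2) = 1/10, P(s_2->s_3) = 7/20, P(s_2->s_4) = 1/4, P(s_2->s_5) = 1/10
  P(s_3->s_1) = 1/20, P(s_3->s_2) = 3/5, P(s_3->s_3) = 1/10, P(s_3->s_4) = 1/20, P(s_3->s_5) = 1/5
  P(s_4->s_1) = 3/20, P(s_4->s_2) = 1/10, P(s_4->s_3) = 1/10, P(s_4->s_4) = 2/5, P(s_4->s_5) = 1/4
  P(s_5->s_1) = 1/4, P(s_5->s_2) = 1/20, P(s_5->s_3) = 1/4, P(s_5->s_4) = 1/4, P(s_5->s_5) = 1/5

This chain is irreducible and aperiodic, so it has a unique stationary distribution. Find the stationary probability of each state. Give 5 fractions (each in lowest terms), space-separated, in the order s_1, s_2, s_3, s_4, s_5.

The stationary distribution satisfies pi = pi * P, i.e.:
  pi_s_1 = 1/10*pi_s_1 + 1/5*pi_s_2 + 1/20*pi_s_3 + 3/20*pi_s_4 + 1/4*pi_s_5
  pi_s_2 = 1/10*pi_s_1 + 1/10*pi_s_2 + 3/5*pi_s_3 + 1/10*pi_s_4 + 1/20*pi_s_5
  pi_s_3 = 3/20*pi_s_1 + 7/20*pi_s_2 + 1/10*pi_s_3 + 1/10*pi_s_4 + 1/4*pi_s_5
  pi_s_4 = 1/20*pi_s_1 + 1/4*pi_s_2 + 1/20*pi_s_3 + 2/5*pi_s_4 + 1/4*pi_s_5
  pi_s_5 = 3/5*pi_s_1 + 1/10*pi_s_2 + 1/5*pi_s_3 + 1/4*pi_s_4 + 1/5*pi_s_5
with normalization: pi_s_1 + pi_s_2 + pi_s_3 + pi_s_4 + pi_s_5 = 1.

Using the first 4 balance equations plus normalization, the linear system A*pi = b is:
  [-9/10, 1/5, 1/20, 3/20, 1/4] . pi = 0
  [1/10, -9/10, 3/5, 1/10, 1/20] . pi = 0
  [3/20, 7/20, -9/10, 1/10, 1/4] . pi = 0
  [1/20, 1/4, 1/20, -3/5, 1/4] . pi = 0
  [1, 1, 1, 1, 1] . pi = 1

Solving yields:
  pi_s_1 = 24061/152658
  pi_s_2 = 27971/152658
  pi_s_3 = 14654/76329
  pi_s_4 = 16171/76329
  pi_s_5 = 6496/25443

Verification (pi * P):
  24061/152658*1/10 + 27971/152658*1/5 + 14654/76329*1/20 + 16171/76329*3/20 + 6496/25443*1/4 = 24061/152658 = pi_s_1  (ok)
  24061/152658*1/10 + 27971/152658*1/10 + 14654/76329*3/5 + 16171/76329*1/10 + 6496/25443*1/20 = 27971/152658 = pi_s_2  (ok)
  24061/152658*3/20 + 27971/152658*7/20 + 14654/76329*1/10 + 16171/76329*1/10 + 6496/25443*1/4 = 14654/76329 = pi_s_3  (ok)
  24061/152658*1/20 + 27971/152658*1/4 + 14654/76329*1/20 + 16171/76329*2/5 + 6496/25443*1/4 = 16171/76329 = pi_s_4  (ok)
  24061/152658*3/5 + 27971/152658*1/10 + 14654/76329*1/5 + 16171/76329*1/4 + 6496/25443*1/5 = 6496/25443 = pi_s_5  (ok)

Answer: 24061/152658 27971/152658 14654/76329 16171/76329 6496/25443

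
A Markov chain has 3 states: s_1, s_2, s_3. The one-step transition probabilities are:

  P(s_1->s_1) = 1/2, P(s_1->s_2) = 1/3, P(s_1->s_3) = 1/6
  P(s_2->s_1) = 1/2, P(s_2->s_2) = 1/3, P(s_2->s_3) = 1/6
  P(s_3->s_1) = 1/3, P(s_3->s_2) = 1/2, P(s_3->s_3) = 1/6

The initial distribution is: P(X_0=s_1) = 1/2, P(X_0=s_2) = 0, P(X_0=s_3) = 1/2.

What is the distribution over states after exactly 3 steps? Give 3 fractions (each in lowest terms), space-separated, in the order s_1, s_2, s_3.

Propagating the distribution step by step (d_{t+1} = d_t * P):
d_0 = (s_1=1/2, s_2=0, s_3=1/2)
  d_1[s_1] = 1/2*1/2 + 0*1/2 + 1/2*1/3 = 5/12
  d_1[s_2] = 1/2*1/3 + 0*1/3 + 1/2*1/2 = 5/12
  d_1[s_3] = 1/2*1/6 + 0*1/6 + 1/2*1/6 = 1/6
d_1 = (s_1=5/12, s_2=5/12, s_3=1/6)
  d_2[s_1] = 5/12*1/2 + 5/12*1/2 + 1/6*1/3 = 17/36
  d_2[s_2] = 5/12*1/3 + 5/12*1/3 + 1/6*1/2 = 13/36
  d_2[s_3] = 5/12*1/6 + 5/12*1/6 + 1/6*1/6 = 1/6
d_2 = (s_1=17/36, s_2=13/36, s_3=1/6)
  d_3[s_1] = 17/36*1/2 + 13/36*1/2 + 1/6*1/3 = 17/36
  d_3[s_2] = 17/36*1/3 + 13/36*1/3 + 1/6*1/2 = 13/36
  d_3[s_3] = 17/36*1/6 + 13/36*1/6 + 1/6*1/6 = 1/6
d_3 = (s_1=17/36, s_2=13/36, s_3=1/6)

Answer: 17/36 13/36 1/6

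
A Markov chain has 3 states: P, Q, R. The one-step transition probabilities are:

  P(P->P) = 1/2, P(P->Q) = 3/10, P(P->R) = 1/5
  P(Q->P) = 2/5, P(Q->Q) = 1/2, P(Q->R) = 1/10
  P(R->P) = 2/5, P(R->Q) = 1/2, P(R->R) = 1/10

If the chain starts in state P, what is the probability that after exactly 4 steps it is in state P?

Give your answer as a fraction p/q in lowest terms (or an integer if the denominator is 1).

Computing P^4 by repeated multiplication:
P^1 =
  P: [1/2, 3/10, 1/5]
  Q: [2/5, 1/2, 1/10]
  R: [2/5, 1/2, 1/10]
P^2 =
  P: [9/20, 2/5, 3/20]
  Q: [11/25, 21/50, 7/50]
  R: [11/25, 21/50, 7/50]
P^3 =
  P: [89/200, 41/100, 29/200]
  Q: [111/250, 103/250, 18/125]
  R: [111/250, 103/250, 18/125]
P^4 =
  P: [889/2000, 411/1000, 289/2000]
  Q: [1111/2500, 257/625, 361/2500]
  R: [1111/2500, 257/625, 361/2500]

(P^4)[P -> P] = 889/2000

Answer: 889/2000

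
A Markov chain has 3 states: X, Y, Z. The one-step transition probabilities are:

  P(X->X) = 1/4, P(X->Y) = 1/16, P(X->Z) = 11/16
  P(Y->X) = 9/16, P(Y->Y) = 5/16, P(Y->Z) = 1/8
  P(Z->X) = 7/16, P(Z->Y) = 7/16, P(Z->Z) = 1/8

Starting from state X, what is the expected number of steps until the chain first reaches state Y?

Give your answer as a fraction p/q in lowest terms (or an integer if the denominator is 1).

Let h_i = expected steps to first reach Y from state i.
Boundary: h_Y = 0.
First-step equations for the other states:
  h_X = 1 + 1/4*h_X + 1/16*h_Y + 11/16*h_Z
  h_Z = 1 + 7/16*h_X + 7/16*h_Y + 1/8*h_Z

Substituting h_Y = 0 and rearranging gives the linear system (I - Q) h = 1:
  [3/4, -11/16] . (h_X, h_Z) = 1
  [-7/16, 7/8] . (h_X, h_Z) = 1

Solving yields:
  h_X = 400/91
  h_Z = 304/91

Starting state is X, so the expected hitting time is h_X = 400/91.

Answer: 400/91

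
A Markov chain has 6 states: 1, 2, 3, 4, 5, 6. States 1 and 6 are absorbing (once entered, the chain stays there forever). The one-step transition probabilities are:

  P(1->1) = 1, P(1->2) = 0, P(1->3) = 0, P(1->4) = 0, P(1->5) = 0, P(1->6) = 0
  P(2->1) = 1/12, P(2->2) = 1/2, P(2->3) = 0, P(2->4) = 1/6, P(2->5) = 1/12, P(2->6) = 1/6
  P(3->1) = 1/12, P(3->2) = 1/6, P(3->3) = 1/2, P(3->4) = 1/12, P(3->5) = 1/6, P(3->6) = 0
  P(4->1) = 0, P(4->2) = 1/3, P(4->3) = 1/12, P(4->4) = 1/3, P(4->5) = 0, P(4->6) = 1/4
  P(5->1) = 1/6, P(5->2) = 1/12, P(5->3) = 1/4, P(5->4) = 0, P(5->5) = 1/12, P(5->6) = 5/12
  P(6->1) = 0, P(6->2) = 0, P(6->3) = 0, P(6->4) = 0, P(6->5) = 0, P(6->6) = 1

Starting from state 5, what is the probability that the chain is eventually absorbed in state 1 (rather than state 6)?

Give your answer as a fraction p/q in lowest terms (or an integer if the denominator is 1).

Let a_i = P(absorbed in 1 | start in state i).
Boundary conditions: a_1 = 1, a_6 = 0.
For each transient state i, a_i = sum_j P(i->j) * a_j:
  a_2 = 1/12*a_1 + 1/2*a_2 + 0*a_3 + 1/6*a_4 + 1/12*a_5 + 1/6*a_6
  a_3 = 1/12*a_1 + 1/6*a_2 + 1/2*a_3 + 1/12*a_4 + 1/6*a_5 + 0*a_6
  a_4 = 0*a_1 + 1/3*a_2 + 1/12*a_3 + 1/3*a_4 + 0*a_5 + 1/4*a_6
  a_5 = 1/6*a_1 + 1/12*a_2 + 1/4*a_3 + 0*a_4 + 1/12*a_5 + 5/12*a_6

Substituting a_1 = 1 and a_6 = 0, rearrange to (I - Q) a = r where r[i] = P(i -> 1):
  [1/2, 0, -1/6, -1/12] . (a_2, a_3, a_4, a_5) = 1/12
  [-1/6, 1/2, -1/12, -1/6] . (a_2, a_3, a_4, a_5) = 1/12
  [-1/3, -1/12, 2/3, 0] . (a_2, a_3, a_4, a_5) = 0
  [-1/12, -1/4, 0, 11/12] . (a_2, a_3, a_4, a_5) = 1/6

Solving yields:
  a_2 = 617/2179
  a_3 = 868/2179
  a_4 = 417/2179
  a_5 = 689/2179

Starting state is 5, so the absorption probability is a_5 = 689/2179.

Answer: 689/2179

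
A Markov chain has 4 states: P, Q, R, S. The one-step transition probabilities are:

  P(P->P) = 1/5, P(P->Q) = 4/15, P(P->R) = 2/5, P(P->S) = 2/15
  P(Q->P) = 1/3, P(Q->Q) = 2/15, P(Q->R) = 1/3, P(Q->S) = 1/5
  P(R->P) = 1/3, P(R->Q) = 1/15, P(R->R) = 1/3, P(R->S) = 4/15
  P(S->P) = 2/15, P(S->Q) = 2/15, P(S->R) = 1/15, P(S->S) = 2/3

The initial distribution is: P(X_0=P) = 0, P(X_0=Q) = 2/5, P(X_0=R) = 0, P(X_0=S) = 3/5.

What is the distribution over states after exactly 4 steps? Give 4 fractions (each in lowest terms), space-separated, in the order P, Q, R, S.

Propagating the distribution step by step (d_{t+1} = d_t * P):
d_0 = (P=0, Q=2/5, R=0, S=3/5)
  d_1[P] = 0*1/5 + 2/5*1/3 + 0*1/3 + 3/5*2/15 = 16/75
  d_1[Q] = 0*4/15 + 2/5*2/15 + 0*1/15 + 3/5*2/15 = 2/15
  d_1[R] = 0*2/5 + 2/5*1/3 + 0*1/3 + 3/5*1/15 = 13/75
  d_1[S] = 0*2/15 + 2/5*1/5 + 0*4/15 + 3/5*2/3 = 12/25
d_1 = (P=16/75, Q=2/15, R=13/75, S=12/25)
  d_2[P] = 16/75*1/5 + 2/15*1/3 + 13/75*1/3 + 12/25*2/15 = 47/225
  d_2[Q] = 16/75*4/15 + 2/15*2/15 + 13/75*1/15 + 12/25*2/15 = 169/1125
  d_2[R] = 16/75*2/5 + 2/15*1/3 + 13/75*1/3 + 12/25*1/15 = 247/1125
  d_2[S] = 16/75*2/15 + 2/15*1/5 + 13/75*4/15 + 12/25*2/3 = 158/375
d_2 = (P=47/225, Q=169/1125, R=247/1125, S=158/375)
  d_3[P] = 47/225*1/5 + 169/1125*1/3 + 247/1125*1/3 + 158/375*2/15 = 3733/16875
  d_3[Q] = 47/225*4/15 + 169/1125*2/15 + 247/1125*1/15 + 158/375*2/15 = 2473/16875
  d_3[R] = 47/225*2/5 + 169/1125*1/3 + 247/1125*1/3 + 158/375*1/15 = 3964/16875
  d_3[S] = 47/225*2/15 + 169/1125*1/5 + 247/1125*4/15 + 158/375*2/3 = 149/375
d_3 = (P=3733/16875, Q=2473/16875, R=3964/16875, S=149/375)
  d_4[P] = 3733/16875*1/5 + 2473/16875*1/3 + 3964/16875*1/3 + 149/375*2/15 = 56794/253125
  d_4[Q] = 3733/16875*4/15 + 2473/16875*2/15 + 3964/16875*1/15 + 149/375*2/15 = 37252/253125
  d_4[R] = 3733/16875*2/5 + 2473/16875*1/3 + 3964/16875*1/3 + 149/375*1/15 = 61288/253125
  d_4[S] = 3733/16875*2/15 + 2473/16875*1/5 + 3964/16875*4/15 + 149/375*2/3 = 32597/84375
d_4 = (P=56794/253125, Q=37252/253125, R=61288/253125, S=32597/84375)

Answer: 56794/253125 37252/253125 61288/253125 32597/84375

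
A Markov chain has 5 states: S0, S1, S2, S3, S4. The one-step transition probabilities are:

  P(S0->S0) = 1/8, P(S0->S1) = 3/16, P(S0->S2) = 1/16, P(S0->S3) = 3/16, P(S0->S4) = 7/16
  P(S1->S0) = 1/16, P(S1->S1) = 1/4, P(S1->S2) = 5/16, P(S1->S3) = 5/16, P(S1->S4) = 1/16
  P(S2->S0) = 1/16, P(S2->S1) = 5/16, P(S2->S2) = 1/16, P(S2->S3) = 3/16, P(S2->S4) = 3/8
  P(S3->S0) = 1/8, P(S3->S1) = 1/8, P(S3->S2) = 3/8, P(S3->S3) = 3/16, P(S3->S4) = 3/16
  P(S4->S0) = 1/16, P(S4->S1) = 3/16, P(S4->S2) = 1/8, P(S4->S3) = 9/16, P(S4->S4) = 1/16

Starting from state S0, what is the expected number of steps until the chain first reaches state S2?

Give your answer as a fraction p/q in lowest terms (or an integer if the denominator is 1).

Let h_i = expected steps to first reach S2 from state i.
Boundary: h_S2 = 0.
First-step equations for the other states:
  h_S0 = 1 + 1/8*h_S0 + 3/16*h_S1 + 1/16*h_S2 + 3/16*h_S3 + 7/16*h_S4
  h_S1 = 1 + 1/16*h_S0 + 1/4*h_S1 + 5/16*h_S2 + 5/16*h_S3 + 1/16*h_S4
  h_S3 = 1 + 1/8*h_S0 + 1/8*h_S1 + 3/8*h_S2 + 3/16*h_S3 + 3/16*h_S4
  h_S4 = 1 + 1/16*h_S0 + 3/16*h_S1 + 1/8*h_S2 + 9/16*h_S3 + 1/16*h_S4

Substituting h_S2 = 0 and rearranging gives the linear system (I - Q) h = 1:
  [7/8, -3/16, -3/16, -7/16] . (h_S0, h_S1, h_S3, h_S4) = 1
  [-1/16, 3/4, -5/16, -1/16] . (h_S0, h_S1, h_S3, h_S4) = 1
  [-1/8, -1/8, 13/16, -3/16] . (h_S0, h_S1, h_S3, h_S4) = 1
  [-1/16, -3/16, -9/16, 15/16] . (h_S0, h_S1, h_S3, h_S4) = 1

Solving yields:
  h_S0 = 2824/599
  h_S1 = 2104/599
  h_S3 = 2070/599
  h_S4 = 2490/599

Starting state is S0, so the expected hitting time is h_S0 = 2824/599.

Answer: 2824/599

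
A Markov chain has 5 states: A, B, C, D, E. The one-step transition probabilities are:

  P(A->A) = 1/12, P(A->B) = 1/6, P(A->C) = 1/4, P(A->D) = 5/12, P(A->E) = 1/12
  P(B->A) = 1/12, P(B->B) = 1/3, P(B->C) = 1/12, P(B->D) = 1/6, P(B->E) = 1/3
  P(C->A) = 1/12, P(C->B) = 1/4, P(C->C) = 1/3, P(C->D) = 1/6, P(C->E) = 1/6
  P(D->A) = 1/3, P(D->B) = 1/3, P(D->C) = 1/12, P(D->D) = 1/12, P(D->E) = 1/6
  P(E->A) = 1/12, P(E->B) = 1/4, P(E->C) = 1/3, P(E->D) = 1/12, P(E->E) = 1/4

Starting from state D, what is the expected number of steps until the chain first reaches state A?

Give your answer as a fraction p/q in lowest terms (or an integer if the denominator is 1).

Let h_i = expected steps to first reach A from state i.
Boundary: h_A = 0.
First-step equations for the other states:
  h_B = 1 + 1/12*h_A + 1/3*h_B + 1/12*h_C + 1/6*h_D + 1/3*h_E
  h_C = 1 + 1/12*h_A + 1/4*h_B + 1/3*h_C + 1/6*h_D + 1/6*h_E
  h_D = 1 + 1/3*h_A + 1/3*h_B + 1/12*h_C + 1/12*h_D + 1/6*h_E
  h_E = 1 + 1/12*h_A + 1/4*h_B + 1/3*h_C + 1/12*h_D + 1/4*h_E

Substituting h_A = 0 and rearranging gives the linear system (I - Q) h = 1:
  [2/3, -1/12, -1/6, -1/3] . (h_B, h_C, h_D, h_E) = 1
  [-1/4, 2/3, -1/6, -1/6] . (h_B, h_C, h_D, h_E) = 1
  [-1/3, -1/12, 11/12, -1/6] . (h_B, h_C, h_D, h_E) = 1
  [-1/4, -1/3, -1/12, 3/4] . (h_B, h_C, h_D, h_E) = 1

Solving yields:
  h_B = 6324/739
  h_C = 6300/739
  h_D = 4848/739
  h_E = 6432/739

Starting state is D, so the expected hitting time is h_D = 4848/739.

Answer: 4848/739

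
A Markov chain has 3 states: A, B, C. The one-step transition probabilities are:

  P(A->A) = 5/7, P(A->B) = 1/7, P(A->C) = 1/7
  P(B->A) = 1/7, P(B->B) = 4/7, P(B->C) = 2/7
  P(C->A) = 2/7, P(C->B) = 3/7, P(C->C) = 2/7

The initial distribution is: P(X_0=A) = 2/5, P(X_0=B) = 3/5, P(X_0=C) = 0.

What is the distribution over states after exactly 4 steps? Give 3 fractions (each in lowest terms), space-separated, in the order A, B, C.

Answer: 4838/12005 4419/12005 2748/12005

Derivation:
Propagating the distribution step by step (d_{t+1} = d_t * P):
d_0 = (A=2/5, B=3/5, C=0)
  d_1[A] = 2/5*5/7 + 3/5*1/7 + 0*2/7 = 13/35
  d_1[B] = 2/5*1/7 + 3/5*4/7 + 0*3/7 = 2/5
  d_1[C] = 2/5*1/7 + 3/5*2/7 + 0*2/7 = 8/35
d_1 = (A=13/35, B=2/5, C=8/35)
  d_2[A] = 13/35*5/7 + 2/5*1/7 + 8/35*2/7 = 19/49
  d_2[B] = 13/35*1/7 + 2/5*4/7 + 8/35*3/7 = 93/245
  d_2[C] = 13/35*1/7 + 2/5*2/7 + 8/35*2/7 = 57/245
d_2 = (A=19/49, B=93/245, C=57/245)
  d_3[A] = 19/49*5/7 + 93/245*1/7 + 57/245*2/7 = 682/1715
  d_3[B] = 19/49*1/7 + 93/245*4/7 + 57/245*3/7 = 638/1715
  d_3[C] = 19/49*1/7 + 93/245*2/7 + 57/245*2/7 = 79/343
d_3 = (A=682/1715, B=638/1715, C=79/343)
  d_4[A] = 682/1715*5/7 + 638/1715*1/7 + 79/343*2/7 = 4838/12005
  d_4[B] = 682/1715*1/7 + 638/1715*4/7 + 79/343*3/7 = 4419/12005
  d_4[C] = 682/1715*1/7 + 638/1715*2/7 + 79/343*2/7 = 2748/12005
d_4 = (A=4838/12005, B=4419/12005, C=2748/12005)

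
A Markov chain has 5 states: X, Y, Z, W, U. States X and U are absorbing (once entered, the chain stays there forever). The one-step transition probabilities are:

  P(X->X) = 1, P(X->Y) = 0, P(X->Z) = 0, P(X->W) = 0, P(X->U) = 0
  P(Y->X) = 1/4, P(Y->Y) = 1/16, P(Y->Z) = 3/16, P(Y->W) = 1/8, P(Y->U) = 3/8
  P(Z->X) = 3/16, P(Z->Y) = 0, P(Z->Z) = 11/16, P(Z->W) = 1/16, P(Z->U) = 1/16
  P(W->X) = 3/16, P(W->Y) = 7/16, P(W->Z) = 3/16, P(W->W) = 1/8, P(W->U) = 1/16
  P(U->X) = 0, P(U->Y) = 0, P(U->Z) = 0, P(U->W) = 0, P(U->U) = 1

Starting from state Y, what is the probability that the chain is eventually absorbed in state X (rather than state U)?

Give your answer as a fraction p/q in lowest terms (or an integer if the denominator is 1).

Let a_i = P(absorbed in X | start in state i).
Boundary conditions: a_X = 1, a_U = 0.
For each transient state i, a_i = sum_j P(i->j) * a_j:
  a_Y = 1/4*a_X + 1/16*a_Y + 3/16*a_Z + 1/8*a_W + 3/8*a_U
  a_Z = 3/16*a_X + 0*a_Y + 11/16*a_Z + 1/16*a_W + 1/16*a_U
  a_W = 3/16*a_X + 7/16*a_Y + 3/16*a_Z + 1/8*a_W + 1/16*a_U

Substituting a_X = 1 and a_U = 0, rearrange to (I - Q) a = r where r[i] = P(i -> X):
  [15/16, -3/16, -1/8] . (a_Y, a_Z, a_W) = 1/4
  [0, 5/16, -1/16] . (a_Y, a_Z, a_W) = 3/16
  [-7/16, -3/16, 7/8] . (a_Y, a_Z, a_W) = 3/16

Solving yields:
  a_Y = 451/914
  a_Z = 661/914
  a_W = 563/914

Starting state is Y, so the absorption probability is a_Y = 451/914.

Answer: 451/914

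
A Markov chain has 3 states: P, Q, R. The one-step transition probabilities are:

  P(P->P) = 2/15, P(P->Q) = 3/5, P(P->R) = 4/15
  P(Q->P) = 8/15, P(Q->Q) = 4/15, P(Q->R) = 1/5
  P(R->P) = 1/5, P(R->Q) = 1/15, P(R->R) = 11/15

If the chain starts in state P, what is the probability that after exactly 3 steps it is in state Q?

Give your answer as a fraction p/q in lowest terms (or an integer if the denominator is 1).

Computing P^3 by repeated multiplication:
P^1 =
  P: [2/15, 3/5, 4/15]
  Q: [8/15, 4/15, 1/5]
  R: [1/5, 1/15, 11/15]
P^2 =
  P: [88/225, 58/225, 79/225]
  Q: [19/75, 91/225, 77/225]
  R: [47/225, 14/75, 136/225]
P^3 =
  P: [877/3375, 1103/3375, 31/75]
  Q: [1073/3375, 106/375, 1348/3375]
  R: [838/3375, 727/3375, 362/675]

(P^3)[P -> Q] = 1103/3375

Answer: 1103/3375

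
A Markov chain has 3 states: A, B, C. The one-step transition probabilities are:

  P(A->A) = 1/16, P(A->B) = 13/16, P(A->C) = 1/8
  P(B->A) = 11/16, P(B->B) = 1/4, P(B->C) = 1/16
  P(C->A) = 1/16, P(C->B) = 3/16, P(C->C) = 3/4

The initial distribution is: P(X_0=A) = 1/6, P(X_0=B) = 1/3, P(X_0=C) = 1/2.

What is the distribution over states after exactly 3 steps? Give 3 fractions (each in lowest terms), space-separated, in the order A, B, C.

Propagating the distribution step by step (d_{t+1} = d_t * P):
d_0 = (A=1/6, B=1/3, C=1/2)
  d_1[A] = 1/6*1/16 + 1/3*11/16 + 1/2*1/16 = 13/48
  d_1[B] = 1/6*13/16 + 1/3*1/4 + 1/2*3/16 = 5/16
  d_1[C] = 1/6*1/8 + 1/3*1/16 + 1/2*3/4 = 5/12
d_1 = (A=13/48, B=5/16, C=5/12)
  d_2[A] = 13/48*1/16 + 5/16*11/16 + 5/12*1/16 = 33/128
  d_2[B] = 13/48*13/16 + 5/16*1/4 + 5/12*3/16 = 289/768
  d_2[C] = 13/48*1/8 + 5/16*1/16 + 5/12*3/4 = 281/768
d_2 = (A=33/128, B=289/768, C=281/768)
  d_3[A] = 33/128*1/16 + 289/768*11/16 + 281/768*1/16 = 1829/6144
  d_3[B] = 33/128*13/16 + 289/768*1/4 + 281/768*3/16 = 4573/12288
  d_3[C] = 33/128*1/8 + 289/768*1/16 + 281/768*3/4 = 4057/12288
d_3 = (A=1829/6144, B=4573/12288, C=4057/12288)

Answer: 1829/6144 4573/12288 4057/12288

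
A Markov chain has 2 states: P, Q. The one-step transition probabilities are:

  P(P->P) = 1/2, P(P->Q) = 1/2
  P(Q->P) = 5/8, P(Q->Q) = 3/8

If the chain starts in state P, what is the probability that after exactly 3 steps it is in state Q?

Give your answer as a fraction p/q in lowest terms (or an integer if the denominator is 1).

Computing P^3 by repeated multiplication:
P^1 =
  P: [1/2, 1/2]
  Q: [5/8, 3/8]
P^2 =
  P: [9/16, 7/16]
  Q: [35/64, 29/64]
P^3 =
  P: [71/128, 57/128]
  Q: [285/512, 227/512]

(P^3)[P -> Q] = 57/128

Answer: 57/128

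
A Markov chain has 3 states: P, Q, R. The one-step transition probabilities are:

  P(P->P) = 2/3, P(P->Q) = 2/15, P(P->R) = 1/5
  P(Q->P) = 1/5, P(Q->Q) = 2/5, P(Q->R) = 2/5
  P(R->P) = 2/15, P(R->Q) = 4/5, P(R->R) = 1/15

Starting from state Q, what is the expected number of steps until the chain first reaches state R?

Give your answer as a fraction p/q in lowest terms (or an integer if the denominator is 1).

Answer: 40/13

Derivation:
Let h_i = expected steps to first reach R from state i.
Boundary: h_R = 0.
First-step equations for the other states:
  h_P = 1 + 2/3*h_P + 2/15*h_Q + 1/5*h_R
  h_Q = 1 + 1/5*h_P + 2/5*h_Q + 2/5*h_R

Substituting h_R = 0 and rearranging gives the linear system (I - Q) h = 1:
  [1/3, -2/15] . (h_P, h_Q) = 1
  [-1/5, 3/5] . (h_P, h_Q) = 1

Solving yields:
  h_P = 55/13
  h_Q = 40/13

Starting state is Q, so the expected hitting time is h_Q = 40/13.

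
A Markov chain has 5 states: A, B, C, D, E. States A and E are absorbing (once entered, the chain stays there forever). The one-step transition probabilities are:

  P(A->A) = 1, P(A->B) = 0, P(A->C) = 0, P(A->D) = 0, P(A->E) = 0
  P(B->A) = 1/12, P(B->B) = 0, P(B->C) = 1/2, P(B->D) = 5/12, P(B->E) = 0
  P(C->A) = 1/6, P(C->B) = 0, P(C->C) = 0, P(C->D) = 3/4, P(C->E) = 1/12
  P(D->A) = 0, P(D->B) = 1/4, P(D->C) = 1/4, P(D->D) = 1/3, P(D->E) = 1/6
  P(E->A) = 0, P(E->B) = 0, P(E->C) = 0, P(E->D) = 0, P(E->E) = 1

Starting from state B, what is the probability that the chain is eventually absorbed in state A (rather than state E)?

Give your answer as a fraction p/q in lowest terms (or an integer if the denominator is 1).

Answer: 65/162

Derivation:
Let a_i = P(absorbed in A | start in state i).
Boundary conditions: a_A = 1, a_E = 0.
For each transient state i, a_i = sum_j P(i->j) * a_j:
  a_B = 1/12*a_A + 0*a_B + 1/2*a_C + 5/12*a_D + 0*a_E
  a_C = 1/6*a_A + 0*a_B + 0*a_C + 3/4*a_D + 1/12*a_E
  a_D = 0*a_A + 1/4*a_B + 1/4*a_C + 1/3*a_D + 1/6*a_E

Substituting a_A = 1 and a_E = 0, rearrange to (I - Q) a = r where r[i] = P(i -> A):
  [1, -1/2, -5/12] . (a_B, a_C, a_D) = 1/12
  [0, 1, -3/4] . (a_B, a_C, a_D) = 1/6
  [-1/4, -1/4, 2/3] . (a_B, a_C, a_D) = 0

Solving yields:
  a_B = 65/162
  a_C = 7/18
  a_D = 8/27

Starting state is B, so the absorption probability is a_B = 65/162.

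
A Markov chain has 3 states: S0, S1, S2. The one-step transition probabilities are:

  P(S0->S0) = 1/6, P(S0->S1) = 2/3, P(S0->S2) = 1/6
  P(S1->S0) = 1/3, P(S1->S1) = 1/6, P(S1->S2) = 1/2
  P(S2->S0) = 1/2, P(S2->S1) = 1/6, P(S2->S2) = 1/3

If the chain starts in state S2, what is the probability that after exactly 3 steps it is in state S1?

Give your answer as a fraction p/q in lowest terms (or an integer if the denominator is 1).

Answer: 23/72

Derivation:
Computing P^3 by repeated multiplication:
P^1 =
  S0: [1/6, 2/3, 1/6]
  S1: [1/3, 1/6, 1/2]
  S2: [1/2, 1/6, 1/3]
P^2 =
  S0: [1/3, 1/4, 5/12]
  S1: [13/36, 1/3, 11/36]
  S2: [11/36, 5/12, 5/18]
P^3 =
  S0: [25/72, 1/3, 23/72]
  S1: [35/108, 25/72, 71/216]
  S2: [71/216, 23/72, 19/54]

(P^3)[S2 -> S1] = 23/72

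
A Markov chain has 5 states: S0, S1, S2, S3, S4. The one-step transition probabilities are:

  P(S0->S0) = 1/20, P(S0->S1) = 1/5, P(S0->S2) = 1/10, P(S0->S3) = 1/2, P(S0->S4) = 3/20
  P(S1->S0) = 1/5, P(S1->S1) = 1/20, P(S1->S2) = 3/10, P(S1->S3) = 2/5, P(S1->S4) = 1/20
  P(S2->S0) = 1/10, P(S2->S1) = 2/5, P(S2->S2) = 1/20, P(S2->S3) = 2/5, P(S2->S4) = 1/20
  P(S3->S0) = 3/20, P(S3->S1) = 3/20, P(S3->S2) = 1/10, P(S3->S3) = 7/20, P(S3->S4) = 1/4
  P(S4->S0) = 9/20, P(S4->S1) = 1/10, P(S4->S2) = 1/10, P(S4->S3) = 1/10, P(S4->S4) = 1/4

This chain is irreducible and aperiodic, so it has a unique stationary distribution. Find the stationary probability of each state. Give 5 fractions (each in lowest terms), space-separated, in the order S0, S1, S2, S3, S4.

The stationary distribution satisfies pi = pi * P, i.e.:
  pi_S0 = 1/20*pi_S0 + 1/5*pi_S1 + 1/10*pi_S2 + 3/20*pi_S3 + 9/20*pi_S4
  pi_S1 = 1/5*pi_S0 + 1/20*pi_S1 + 2/5*pi_S2 + 3/20*pi_S3 + 1/10*pi_S4
  pi_S2 = 1/10*pi_S0 + 3/10*pi_S1 + 1/20*pi_S2 + 1/10*pi_S3 + 1/10*pi_S4
  pi_S3 = 1/2*pi_S0 + 2/5*pi_S1 + 2/5*pi_S2 + 7/20*pi_S3 + 1/10*pi_S4
  pi_S4 = 3/20*pi_S0 + 1/20*pi_S1 + 1/20*pi_S2 + 1/4*pi_S3 + 1/4*pi_S4
with normalization: pi_S0 + pi_S1 + pi_S2 + pi_S3 + pi_S4 = 1.

Using the first 4 balance equations plus normalization, the linear system A*pi = b is:
  [-19/20, 1/5, 1/10, 3/20, 9/20] . pi = 0
  [1/5, -19/20, 2/5, 3/20, 1/10] . pi = 0
  [1/10, 3/10, -19/20, 1/10, 1/10] . pi = 0
  [1/2, 2/5, 2/5, -13/20, 1/10] . pi = 0
  [1, 1, 1, 1, 1] . pi = 1

Solving yields:
  pi_S0 = 7331/39562
  pi_S1 = 16393/98905
  pi_S2 = 12542/98905
  pi_S3 = 34536/98905
  pi_S4 = 34213/197810

Verification (pi * P):
  7331/39562*1/20 + 16393/98905*1/5 + 12542/98905*1/10 + 34536/98905*3/20 + 34213/197810*9/20 = 7331/39562 = pi_S0  (ok)
  7331/39562*1/5 + 16393/98905*1/20 + 12542/98905*2/5 + 34536/98905*3/20 + 34213/197810*1/10 = 16393/98905 = pi_S1  (ok)
  7331/39562*1/10 + 16393/98905*3/10 + 12542/98905*1/20 + 34536/98905*1/10 + 34213/197810*1/10 = 12542/98905 = pi_S2  (ok)
  7331/39562*1/2 + 16393/98905*2/5 + 12542/98905*2/5 + 34536/98905*7/20 + 34213/197810*1/10 = 34536/98905 = pi_S3  (ok)
  7331/39562*3/20 + 16393/98905*1/20 + 12542/98905*1/20 + 34536/98905*1/4 + 34213/197810*1/4 = 34213/197810 = pi_S4  (ok)

Answer: 7331/39562 16393/98905 12542/98905 34536/98905 34213/197810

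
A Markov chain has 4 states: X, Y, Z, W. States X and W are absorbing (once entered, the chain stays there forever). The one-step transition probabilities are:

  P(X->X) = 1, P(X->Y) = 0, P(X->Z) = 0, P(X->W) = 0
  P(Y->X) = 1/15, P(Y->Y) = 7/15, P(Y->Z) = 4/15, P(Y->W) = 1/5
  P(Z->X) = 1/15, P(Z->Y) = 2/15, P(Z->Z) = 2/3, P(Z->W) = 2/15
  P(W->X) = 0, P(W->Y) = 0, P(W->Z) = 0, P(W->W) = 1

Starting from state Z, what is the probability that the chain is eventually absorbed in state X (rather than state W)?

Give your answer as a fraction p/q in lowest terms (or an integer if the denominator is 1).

Answer: 5/16

Derivation:
Let a_i = P(absorbed in X | start in state i).
Boundary conditions: a_X = 1, a_W = 0.
For each transient state i, a_i = sum_j P(i->j) * a_j:
  a_Y = 1/15*a_X + 7/15*a_Y + 4/15*a_Z + 1/5*a_W
  a_Z = 1/15*a_X + 2/15*a_Y + 2/3*a_Z + 2/15*a_W

Substituting a_X = 1 and a_W = 0, rearrange to (I - Q) a = r where r[i] = P(i -> X):
  [8/15, -4/15] . (a_Y, a_Z) = 1/15
  [-2/15, 1/3] . (a_Y, a_Z) = 1/15

Solving yields:
  a_Y = 9/32
  a_Z = 5/16

Starting state is Z, so the absorption probability is a_Z = 5/16.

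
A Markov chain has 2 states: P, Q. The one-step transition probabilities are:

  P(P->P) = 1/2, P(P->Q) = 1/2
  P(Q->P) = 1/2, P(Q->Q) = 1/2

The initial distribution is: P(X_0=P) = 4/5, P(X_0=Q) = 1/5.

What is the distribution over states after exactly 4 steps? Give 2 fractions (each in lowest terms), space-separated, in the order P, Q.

Answer: 1/2 1/2

Derivation:
Propagating the distribution step by step (d_{t+1} = d_t * P):
d_0 = (P=4/5, Q=1/5)
  d_1[P] = 4/5*1/2 + 1/5*1/2 = 1/2
  d_1[Q] = 4/5*1/2 + 1/5*1/2 = 1/2
d_1 = (P=1/2, Q=1/2)
  d_2[P] = 1/2*1/2 + 1/2*1/2 = 1/2
  d_2[Q] = 1/2*1/2 + 1/2*1/2 = 1/2
d_2 = (P=1/2, Q=1/2)
  d_3[P] = 1/2*1/2 + 1/2*1/2 = 1/2
  d_3[Q] = 1/2*1/2 + 1/2*1/2 = 1/2
d_3 = (P=1/2, Q=1/2)
  d_4[P] = 1/2*1/2 + 1/2*1/2 = 1/2
  d_4[Q] = 1/2*1/2 + 1/2*1/2 = 1/2
d_4 = (P=1/2, Q=1/2)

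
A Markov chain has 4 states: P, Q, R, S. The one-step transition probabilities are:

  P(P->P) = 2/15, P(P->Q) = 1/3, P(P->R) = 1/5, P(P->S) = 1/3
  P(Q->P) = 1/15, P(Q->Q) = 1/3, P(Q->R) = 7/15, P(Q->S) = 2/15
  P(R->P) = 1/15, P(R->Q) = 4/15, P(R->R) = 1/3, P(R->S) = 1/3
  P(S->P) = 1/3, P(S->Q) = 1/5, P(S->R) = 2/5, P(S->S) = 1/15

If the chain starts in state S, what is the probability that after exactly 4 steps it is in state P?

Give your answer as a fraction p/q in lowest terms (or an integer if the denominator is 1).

Answer: 2192/16875

Derivation:
Computing P^4 by repeated multiplication:
P^1 =
  P: [2/15, 1/3, 1/5, 1/3]
  Q: [1/15, 1/3, 7/15, 2/15]
  R: [1/15, 4/15, 1/3, 1/3]
  S: [1/3, 1/5, 2/5, 1/15]
P^2 =
  P: [37/225, 62/225, 86/225, 8/45]
  Q: [8/75, 64/225, 17/45, 52/225]
  R: [4/25, 4/15, 86/225, 43/225]
  S: [8/75, 67/225, 8/25, 62/225]
P^3 =
  P: [422/3375, 959/3375, 9/25, 779/3375]
  Q: [457/3375, 104/375, 419/1125, 29/135]
  R: [433/3375, 953/3375, 1216/3375, 773/3375]
  S: [497/3375, 929/3375, 1273/3375, 676/3375]
P^4 =
  P: [6913/50625, 14102/50625, 18728/50625, 10882/50625]
  Q: [748/5625, 14168/50625, 2062/5625, 11167/50625]
  R: [92/675, 14113/50625, 18688/50625, 10924/50625]
  S: [2192/16875, 38/135, 3683/10125, 11384/50625]

(P^4)[S -> P] = 2192/16875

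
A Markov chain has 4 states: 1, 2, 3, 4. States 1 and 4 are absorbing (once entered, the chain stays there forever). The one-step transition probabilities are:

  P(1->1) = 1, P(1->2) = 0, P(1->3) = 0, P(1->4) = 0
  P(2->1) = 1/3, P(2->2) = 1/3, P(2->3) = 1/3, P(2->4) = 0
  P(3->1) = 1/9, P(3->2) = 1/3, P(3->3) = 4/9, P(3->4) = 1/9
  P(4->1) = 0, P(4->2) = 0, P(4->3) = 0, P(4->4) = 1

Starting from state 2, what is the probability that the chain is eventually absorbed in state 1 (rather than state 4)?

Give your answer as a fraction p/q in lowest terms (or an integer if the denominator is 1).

Let a_i = P(absorbed in 1 | start in state i).
Boundary conditions: a_1 = 1, a_4 = 0.
For each transient state i, a_i = sum_j P(i->j) * a_j:
  a_2 = 1/3*a_1 + 1/3*a_2 + 1/3*a_3 + 0*a_4
  a_3 = 1/9*a_1 + 1/3*a_2 + 4/9*a_3 + 1/9*a_4

Substituting a_1 = 1 and a_4 = 0, rearrange to (I - Q) a = r where r[i] = P(i -> 1):
  [2/3, -1/3] . (a_2, a_3) = 1/3
  [-1/3, 5/9] . (a_2, a_3) = 1/9

Solving yields:
  a_2 = 6/7
  a_3 = 5/7

Starting state is 2, so the absorption probability is a_2 = 6/7.

Answer: 6/7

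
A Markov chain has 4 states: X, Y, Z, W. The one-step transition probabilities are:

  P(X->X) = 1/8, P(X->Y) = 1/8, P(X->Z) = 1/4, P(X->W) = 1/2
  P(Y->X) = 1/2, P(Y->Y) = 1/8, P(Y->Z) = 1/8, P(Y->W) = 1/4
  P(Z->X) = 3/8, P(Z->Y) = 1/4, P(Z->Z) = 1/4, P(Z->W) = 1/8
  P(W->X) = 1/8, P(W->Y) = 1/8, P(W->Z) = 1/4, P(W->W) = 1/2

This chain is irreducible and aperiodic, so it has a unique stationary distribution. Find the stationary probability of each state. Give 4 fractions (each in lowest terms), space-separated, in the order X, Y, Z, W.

The stationary distribution satisfies pi = pi * P, i.e.:
  pi_X = 1/8*pi_X + 1/2*pi_Y + 3/8*pi_Z + 1/8*pi_W
  pi_Y = 1/8*pi_X + 1/8*pi_Y + 1/4*pi_Z + 1/8*pi_W
  pi_Z = 1/4*pi_X + 1/8*pi_Y + 1/4*pi_Z + 1/4*pi_W
  pi_W = 1/2*pi_X + 1/4*pi_Y + 1/8*pi_Z + 1/2*pi_W
with normalization: pi_X + pi_Y + pi_Z + pi_W = 1.

Using the first 3 balance equations plus normalization, the linear system A*pi = b is:
  [-7/8, 1/2, 3/8, 1/8] . pi = 0
  [1/8, -7/8, 1/4, 1/8] . pi = 0
  [1/4, 1/8, -3/4, 1/4] . pi = 0
  [1, 1, 1, 1] . pi = 1

Solving yields:
  pi_X = 25/104
  pi_Y = 2/13
  pi_Z = 3/13
  pi_W = 3/8

Verification (pi * P):
  25/104*1/8 + 2/13*1/2 + 3/13*3/8 + 3/8*1/8 = 25/104 = pi_X  (ok)
  25/104*1/8 + 2/13*1/8 + 3/13*1/4 + 3/8*1/8 = 2/13 = pi_Y  (ok)
  25/104*1/4 + 2/13*1/8 + 3/13*1/4 + 3/8*1/4 = 3/13 = pi_Z  (ok)
  25/104*1/2 + 2/13*1/4 + 3/13*1/8 + 3/8*1/2 = 3/8 = pi_W  (ok)

Answer: 25/104 2/13 3/13 3/8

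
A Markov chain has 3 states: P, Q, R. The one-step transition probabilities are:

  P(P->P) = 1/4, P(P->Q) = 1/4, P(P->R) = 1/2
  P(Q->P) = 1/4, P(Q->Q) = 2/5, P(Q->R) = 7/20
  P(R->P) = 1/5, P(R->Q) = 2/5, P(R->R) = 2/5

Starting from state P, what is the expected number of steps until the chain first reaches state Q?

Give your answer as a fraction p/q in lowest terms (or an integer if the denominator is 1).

Let h_i = expected steps to first reach Q from state i.
Boundary: h_Q = 0.
First-step equations for the other states:
  h_P = 1 + 1/4*h_P + 1/4*h_Q + 1/2*h_R
  h_R = 1 + 1/5*h_P + 2/5*h_Q + 2/5*h_R

Substituting h_Q = 0 and rearranging gives the linear system (I - Q) h = 1:
  [3/4, -1/2] . (h_P, h_R) = 1
  [-1/5, 3/5] . (h_P, h_R) = 1

Solving yields:
  h_P = 22/7
  h_R = 19/7

Starting state is P, so the expected hitting time is h_P = 22/7.

Answer: 22/7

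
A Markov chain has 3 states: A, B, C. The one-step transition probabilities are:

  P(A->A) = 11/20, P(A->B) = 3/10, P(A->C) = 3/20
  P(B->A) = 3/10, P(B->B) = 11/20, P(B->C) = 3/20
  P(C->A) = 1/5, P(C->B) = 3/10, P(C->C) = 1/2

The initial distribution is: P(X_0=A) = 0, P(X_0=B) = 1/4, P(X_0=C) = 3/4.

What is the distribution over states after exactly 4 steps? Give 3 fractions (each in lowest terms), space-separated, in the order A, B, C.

Answer: 14481/40000 409/1024 152679/640000

Derivation:
Propagating the distribution step by step (d_{t+1} = d_t * P):
d_0 = (A=0, B=1/4, C=3/4)
  d_1[A] = 0*11/20 + 1/4*3/10 + 3/4*1/5 = 9/40
  d_1[B] = 0*3/10 + 1/4*11/20 + 3/4*3/10 = 29/80
  d_1[C] = 0*3/20 + 1/4*3/20 + 3/4*1/2 = 33/80
d_1 = (A=9/40, B=29/80, C=33/80)
  d_2[A] = 9/40*11/20 + 29/80*3/10 + 33/80*1/5 = 63/200
  d_2[B] = 9/40*3/10 + 29/80*11/20 + 33/80*3/10 = 25/64
  d_2[C] = 9/40*3/20 + 29/80*3/20 + 33/80*1/2 = 471/1600
d_2 = (A=63/200, B=25/64, C=471/1600)
  d_3[A] = 63/200*11/20 + 25/64*3/10 + 471/1600*1/5 = 5589/16000
  d_3[B] = 63/200*3/10 + 25/64*11/20 + 471/1600*3/10 = 509/1280
  d_3[C] = 63/200*3/20 + 25/64*3/20 + 471/1600*1/2 = 8097/32000
d_3 = (A=5589/16000, B=509/1280, C=8097/32000)
  d_4[A] = 5589/16000*11/20 + 509/1280*3/10 + 8097/32000*1/5 = 14481/40000
  d_4[B] = 5589/16000*3/10 + 509/1280*11/20 + 8097/32000*3/10 = 409/1024
  d_4[C] = 5589/16000*3/20 + 509/1280*3/20 + 8097/32000*1/2 = 152679/640000
d_4 = (A=14481/40000, B=409/1024, C=152679/640000)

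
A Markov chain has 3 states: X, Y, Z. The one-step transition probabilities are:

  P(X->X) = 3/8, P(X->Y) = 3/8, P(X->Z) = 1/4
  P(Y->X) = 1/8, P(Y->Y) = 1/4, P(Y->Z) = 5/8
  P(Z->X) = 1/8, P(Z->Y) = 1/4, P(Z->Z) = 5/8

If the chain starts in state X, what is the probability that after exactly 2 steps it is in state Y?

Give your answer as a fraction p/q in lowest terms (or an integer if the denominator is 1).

Computing P^2 by repeated multiplication:
P^1 =
  X: [3/8, 3/8, 1/4]
  Y: [1/8, 1/4, 5/8]
  Z: [1/8, 1/4, 5/8]
P^2 =
  X: [7/32, 19/64, 31/64]
  Y: [5/32, 17/64, 37/64]
  Z: [5/32, 17/64, 37/64]

(P^2)[X -> Y] = 19/64

Answer: 19/64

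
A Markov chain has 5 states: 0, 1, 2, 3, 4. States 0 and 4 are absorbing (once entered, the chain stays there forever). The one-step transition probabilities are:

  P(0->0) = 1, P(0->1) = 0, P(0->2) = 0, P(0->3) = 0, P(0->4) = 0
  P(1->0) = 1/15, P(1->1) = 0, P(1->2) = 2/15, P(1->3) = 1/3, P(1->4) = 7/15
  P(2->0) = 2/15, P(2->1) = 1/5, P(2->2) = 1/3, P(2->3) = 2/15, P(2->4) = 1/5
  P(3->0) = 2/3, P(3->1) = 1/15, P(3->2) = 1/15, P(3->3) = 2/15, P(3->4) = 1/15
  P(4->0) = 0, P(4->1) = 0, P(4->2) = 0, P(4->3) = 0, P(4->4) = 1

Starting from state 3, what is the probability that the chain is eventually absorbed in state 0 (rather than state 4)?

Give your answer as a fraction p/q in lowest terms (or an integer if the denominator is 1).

Let a_i = P(absorbed in 0 | start in state i).
Boundary conditions: a_0 = 1, a_4 = 0.
For each transient state i, a_i = sum_j P(i->j) * a_j:
  a_1 = 1/15*a_0 + 0*a_1 + 2/15*a_2 + 1/3*a_3 + 7/15*a_4
  a_2 = 2/15*a_0 + 1/5*a_1 + 1/3*a_2 + 2/15*a_3 + 1/5*a_4
  a_3 = 2/3*a_0 + 1/15*a_1 + 1/15*a_2 + 2/15*a_3 + 1/15*a_4

Substituting a_0 = 1 and a_4 = 0, rearrange to (I - Q) a = r where r[i] = P(i -> 0):
  [1, -2/15, -1/3] . (a_1, a_2, a_3) = 1/15
  [-1/5, 2/3, -2/15] . (a_1, a_2, a_3) = 2/15
  [-1/15, -1/15, 13/15] . (a_1, a_2, a_3) = 2/3

Solving yields:
  a_1 = 730/1773
  a_2 = 871/1773
  a_3 = 1487/1773

Starting state is 3, so the absorption probability is a_3 = 1487/1773.

Answer: 1487/1773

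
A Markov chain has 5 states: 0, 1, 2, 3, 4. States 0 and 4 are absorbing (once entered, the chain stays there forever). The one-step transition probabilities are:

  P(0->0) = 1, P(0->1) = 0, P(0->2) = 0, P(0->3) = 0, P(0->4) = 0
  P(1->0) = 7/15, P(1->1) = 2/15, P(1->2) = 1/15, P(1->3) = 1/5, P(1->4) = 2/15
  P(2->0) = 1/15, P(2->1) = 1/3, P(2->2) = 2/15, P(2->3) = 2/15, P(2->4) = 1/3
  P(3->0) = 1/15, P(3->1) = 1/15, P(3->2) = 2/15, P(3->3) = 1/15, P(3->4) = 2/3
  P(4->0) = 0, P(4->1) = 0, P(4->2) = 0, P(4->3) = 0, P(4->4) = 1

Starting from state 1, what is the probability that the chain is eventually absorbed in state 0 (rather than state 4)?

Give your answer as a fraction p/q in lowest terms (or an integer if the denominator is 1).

Answer: 1307/2173

Derivation:
Let a_i = P(absorbed in 0 | start in state i).
Boundary conditions: a_0 = 1, a_4 = 0.
For each transient state i, a_i = sum_j P(i->j) * a_j:
  a_1 = 7/15*a_0 + 2/15*a_1 + 1/15*a_2 + 1/5*a_3 + 2/15*a_4
  a_2 = 1/15*a_0 + 1/3*a_1 + 2/15*a_2 + 2/15*a_3 + 1/3*a_4
  a_3 = 1/15*a_0 + 1/15*a_1 + 2/15*a_2 + 1/15*a_3 + 2/3*a_4

Substituting a_0 = 1 and a_4 = 0, rearrange to (I - Q) a = r where r[i] = P(i -> 0):
  [13/15, -1/15, -1/5] . (a_1, a_2, a_3) = 7/15
  [-1/3, 13/15, -2/15] . (a_1, a_2, a_3) = 1/15
  [-1/15, -2/15, 14/15] . (a_1, a_2, a_3) = 1/15

Solving yields:
  a_1 = 1307/2173
  a_2 = 724/2173
  a_3 = 352/2173

Starting state is 1, so the absorption probability is a_1 = 1307/2173.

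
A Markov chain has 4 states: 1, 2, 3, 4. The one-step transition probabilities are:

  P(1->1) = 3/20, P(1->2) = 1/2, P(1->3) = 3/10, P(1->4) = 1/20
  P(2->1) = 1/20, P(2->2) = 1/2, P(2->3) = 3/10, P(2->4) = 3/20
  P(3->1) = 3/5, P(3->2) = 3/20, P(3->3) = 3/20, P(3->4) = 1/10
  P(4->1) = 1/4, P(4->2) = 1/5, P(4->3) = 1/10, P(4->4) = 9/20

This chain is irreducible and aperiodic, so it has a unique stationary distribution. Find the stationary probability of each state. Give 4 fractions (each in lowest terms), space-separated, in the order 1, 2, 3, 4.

The stationary distribution satisfies pi = pi * P, i.e.:
  pi_1 = 3/20*pi_1 + 1/20*pi_2 + 3/5*pi_3 + 1/4*pi_4
  pi_2 = 1/2*pi_1 + 1/2*pi_2 + 3/20*pi_3 + 1/5*pi_4
  pi_3 = 3/10*pi_1 + 3/10*pi_2 + 3/20*pi_3 + 1/10*pi_4
  pi_4 = 1/20*pi_1 + 3/20*pi_2 + 1/10*pi_3 + 9/20*pi_4
with normalization: pi_1 + pi_2 + pi_3 + pi_4 = 1.

Using the first 3 balance equations plus normalization, the linear system A*pi = b is:
  [-17/20, 1/20, 3/5, 1/4] . pi = 0
  [1/2, -1/2, 3/20, 1/5] . pi = 0
  [3/10, 3/10, -17/20, 1/10] . pi = 0
  [1, 1, 1, 1] . pi = 1

Solving yields:
  pi_1 = 227/970
  pi_2 = 215/582
  pi_3 = 338/1455
  pi_4 = 239/1455

Verification (pi * P):
  227/970*3/20 + 215/582*1/20 + 338/1455*3/5 + 239/1455*1/4 = 227/970 = pi_1  (ok)
  227/970*1/2 + 215/582*1/2 + 338/1455*3/20 + 239/1455*1/5 = 215/582 = pi_2  (ok)
  227/970*3/10 + 215/582*3/10 + 338/1455*3/20 + 239/1455*1/10 = 338/1455 = pi_3  (ok)
  227/970*1/20 + 215/582*3/20 + 338/1455*1/10 + 239/1455*9/20 = 239/1455 = pi_4  (ok)

Answer: 227/970 215/582 338/1455 239/1455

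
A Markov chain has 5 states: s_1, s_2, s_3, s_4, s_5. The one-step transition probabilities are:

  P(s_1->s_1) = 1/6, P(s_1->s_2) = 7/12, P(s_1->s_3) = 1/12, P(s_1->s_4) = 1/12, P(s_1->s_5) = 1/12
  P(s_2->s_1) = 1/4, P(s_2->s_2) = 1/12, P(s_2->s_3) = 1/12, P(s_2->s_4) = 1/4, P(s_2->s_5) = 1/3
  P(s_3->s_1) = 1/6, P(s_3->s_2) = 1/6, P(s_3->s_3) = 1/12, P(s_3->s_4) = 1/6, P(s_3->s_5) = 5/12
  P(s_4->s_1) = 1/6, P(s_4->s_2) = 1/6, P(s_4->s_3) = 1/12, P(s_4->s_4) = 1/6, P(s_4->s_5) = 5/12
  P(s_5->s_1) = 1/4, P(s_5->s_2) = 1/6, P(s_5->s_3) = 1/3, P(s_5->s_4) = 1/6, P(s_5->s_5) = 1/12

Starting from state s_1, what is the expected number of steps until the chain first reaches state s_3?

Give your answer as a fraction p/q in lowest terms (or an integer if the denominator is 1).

Let h_i = expected steps to first reach s_3 from state i.
Boundary: h_s_3 = 0.
First-step equations for the other states:
  h_s_1 = 1 + 1/6*h_s_1 + 7/12*h_s_2 + 1/12*h_s_3 + 1/12*h_s_4 + 1/12*h_s_5
  h_s_2 = 1 + 1/4*h_s_1 + 1/12*h_s_2 + 1/12*h_s_3 + 1/4*h_s_4 + 1/3*h_s_5
  h_s_4 = 1 + 1/6*h_s_1 + 1/6*h_s_2 + 1/12*h_s_3 + 1/6*h_s_4 + 5/12*h_s_5
  h_s_5 = 1 + 1/4*h_s_1 + 1/6*h_s_2 + 1/3*h_s_3 + 1/6*h_s_4 + 1/12*h_s_5

Substituting h_s_3 = 0 and rearranging gives the linear system (I - Q) h = 1:
  [5/6, -7/12, -1/12, -1/12] . (h_s_1, h_s_2, h_s_4, h_s_5) = 1
  [-1/4, 11/12, -1/4, -1/3] . (h_s_1, h_s_2, h_s_4, h_s_5) = 1
  [-1/6, -1/6, 5/6, -5/12] . (h_s_1, h_s_2, h_s_4, h_s_5) = 1
  [-1/4, -1/6, -1/6, 11/12] . (h_s_1, h_s_2, h_s_4, h_s_5) = 1

Solving yields:
  h_s_1 = 7932/1075
  h_s_2 = 7563/1075
  h_s_4 = 7419/1075
  h_s_5 = 1212/215

Starting state is s_1, so the expected hitting time is h_s_1 = 7932/1075.

Answer: 7932/1075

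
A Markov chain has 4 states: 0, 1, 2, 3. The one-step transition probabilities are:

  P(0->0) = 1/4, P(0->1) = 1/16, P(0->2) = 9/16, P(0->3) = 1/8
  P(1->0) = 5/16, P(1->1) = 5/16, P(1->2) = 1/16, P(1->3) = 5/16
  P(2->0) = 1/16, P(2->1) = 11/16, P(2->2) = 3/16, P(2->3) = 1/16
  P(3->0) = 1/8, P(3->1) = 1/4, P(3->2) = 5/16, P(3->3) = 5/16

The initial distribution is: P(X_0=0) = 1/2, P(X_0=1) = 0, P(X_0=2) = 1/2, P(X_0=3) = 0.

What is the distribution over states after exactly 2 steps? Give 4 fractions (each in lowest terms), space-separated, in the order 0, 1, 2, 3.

Propagating the distribution step by step (d_{t+1} = d_t * P):
d_0 = (0=1/2, 1=0, 2=1/2, 3=0)
  d_1[0] = 1/2*1/4 + 0*5/16 + 1/2*1/16 + 0*1/8 = 5/32
  d_1[1] = 1/2*1/16 + 0*5/16 + 1/2*11/16 + 0*1/4 = 3/8
  d_1[2] = 1/2*9/16 + 0*1/16 + 1/2*3/16 + 0*5/16 = 3/8
  d_1[3] = 1/2*1/8 + 0*5/16 + 1/2*1/16 + 0*5/16 = 3/32
d_1 = (0=5/32, 1=3/8, 2=3/8, 3=3/32)
  d_2[0] = 5/32*1/4 + 3/8*5/16 + 3/8*1/16 + 3/32*1/8 = 49/256
  d_2[1] = 5/32*1/16 + 3/8*5/16 + 3/8*11/16 + 3/32*1/4 = 209/512
  d_2[2] = 5/32*9/16 + 3/8*1/16 + 3/8*3/16 + 3/32*5/16 = 27/128
  d_2[3] = 5/32*1/8 + 3/8*5/16 + 3/8*1/16 + 3/32*5/16 = 97/512
d_2 = (0=49/256, 1=209/512, 2=27/128, 3=97/512)

Answer: 49/256 209/512 27/128 97/512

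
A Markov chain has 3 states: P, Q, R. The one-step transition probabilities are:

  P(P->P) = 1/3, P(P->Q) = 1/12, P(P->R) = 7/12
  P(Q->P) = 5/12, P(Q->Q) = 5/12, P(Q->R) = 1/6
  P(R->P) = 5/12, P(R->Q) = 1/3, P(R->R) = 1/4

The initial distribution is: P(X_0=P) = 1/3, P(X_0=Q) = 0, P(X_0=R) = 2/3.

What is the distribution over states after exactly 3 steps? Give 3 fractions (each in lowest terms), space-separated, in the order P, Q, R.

Answer: 997/2592 149/576 1849/5184

Derivation:
Propagating the distribution step by step (d_{t+1} = d_t * P):
d_0 = (P=1/3, Q=0, R=2/3)
  d_1[P] = 1/3*1/3 + 0*5/12 + 2/3*5/12 = 7/18
  d_1[Q] = 1/3*1/12 + 0*5/12 + 2/3*1/3 = 1/4
  d_1[R] = 1/3*7/12 + 0*1/6 + 2/3*1/4 = 13/36
d_1 = (P=7/18, Q=1/4, R=13/36)
  d_2[P] = 7/18*1/3 + 1/4*5/12 + 13/36*5/12 = 83/216
  d_2[Q] = 7/18*1/12 + 1/4*5/12 + 13/36*1/3 = 37/144
  d_2[R] = 7/18*7/12 + 1/4*1/6 + 13/36*1/4 = 155/432
d_2 = (P=83/216, Q=37/144, R=155/432)
  d_3[P] = 83/216*1/3 + 37/144*5/12 + 155/432*5/12 = 997/2592
  d_3[Q] = 83/216*1/12 + 37/144*5/12 + 155/432*1/3 = 149/576
  d_3[R] = 83/216*7/12 + 37/144*1/6 + 155/432*1/4 = 1849/5184
d_3 = (P=997/2592, Q=149/576, R=1849/5184)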